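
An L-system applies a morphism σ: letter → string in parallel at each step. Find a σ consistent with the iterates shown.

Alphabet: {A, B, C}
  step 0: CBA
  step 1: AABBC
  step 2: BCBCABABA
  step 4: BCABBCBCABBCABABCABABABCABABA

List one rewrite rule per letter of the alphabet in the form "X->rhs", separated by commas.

  step 1 ⇒ step 2: AABBC ⇒ BC·BC·AB·AB·A
    A ↦ BC
    B ↦ AB
    C ↦ A

A->BC, B->AB, C->A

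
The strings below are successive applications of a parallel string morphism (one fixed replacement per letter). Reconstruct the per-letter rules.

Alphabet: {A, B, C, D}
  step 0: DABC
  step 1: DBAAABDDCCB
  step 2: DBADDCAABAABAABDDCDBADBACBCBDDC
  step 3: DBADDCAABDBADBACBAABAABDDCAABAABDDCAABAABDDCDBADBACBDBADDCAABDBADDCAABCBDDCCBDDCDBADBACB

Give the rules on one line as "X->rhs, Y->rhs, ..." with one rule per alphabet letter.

  step 2 ⇒ step 3: DBADDCAABAABAABDDCDBADBACBCBDDC ⇒ DBA·DDC·AAB·DBA·DBA·CB·AAB·AAB·DDC·AAB·AAB·DDC·AAB·AAB·DDC·DBA·DBA·CB·DBA·DDC·AAB·DBA·DDC·AAB·CB·DDC·CB·DDC·DBA·DBA·CB
    A ↦ AAB
    B ↦ DDC
    C ↦ CB
    D ↦ DBA

A->AAB, B->DDC, C->CB, D->DBA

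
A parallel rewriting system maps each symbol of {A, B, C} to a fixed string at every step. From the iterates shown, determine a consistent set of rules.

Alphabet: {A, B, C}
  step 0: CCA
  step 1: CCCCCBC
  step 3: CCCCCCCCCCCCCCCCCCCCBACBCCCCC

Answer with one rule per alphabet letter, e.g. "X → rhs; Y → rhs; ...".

  step 0 ⇒ step 1: CCA ⇒ CC·CC·CBC
    A ↦ CBC
    C ↦ CC
    B ↦ BA  (constrained at step 1)

A->CBC, B->BA, C->CC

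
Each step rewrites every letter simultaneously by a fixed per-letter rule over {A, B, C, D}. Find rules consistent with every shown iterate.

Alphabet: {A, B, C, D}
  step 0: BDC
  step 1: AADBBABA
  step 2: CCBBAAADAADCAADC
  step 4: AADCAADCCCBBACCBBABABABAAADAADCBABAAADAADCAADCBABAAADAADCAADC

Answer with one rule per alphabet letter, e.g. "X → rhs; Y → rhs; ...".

  step 1 ⇒ step 2: AADBBABA ⇒ C·C·BBA·AAD·AAD·C·AAD·C
    A ↦ C
    B ↦ AAD
    D ↦ BBA
  step 0 ⇒ step 1: BDC ⇒ AAD·BBA·BA
    C ↦ BA

A->C, B->AAD, C->BA, D->BBA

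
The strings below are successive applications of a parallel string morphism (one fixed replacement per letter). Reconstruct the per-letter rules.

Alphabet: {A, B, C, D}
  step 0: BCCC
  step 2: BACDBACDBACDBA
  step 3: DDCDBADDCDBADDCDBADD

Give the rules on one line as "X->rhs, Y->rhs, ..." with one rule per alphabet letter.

A->D, B->D, C->CD, D->BA

  step 2 ⇒ step 3: BACDBACDBACDBA ⇒ D·D·CD·BA·D·D·CD·BA·D·D·CD·BA·D·D
    A ↦ D
    B ↦ D
    C ↦ CD
    D ↦ BA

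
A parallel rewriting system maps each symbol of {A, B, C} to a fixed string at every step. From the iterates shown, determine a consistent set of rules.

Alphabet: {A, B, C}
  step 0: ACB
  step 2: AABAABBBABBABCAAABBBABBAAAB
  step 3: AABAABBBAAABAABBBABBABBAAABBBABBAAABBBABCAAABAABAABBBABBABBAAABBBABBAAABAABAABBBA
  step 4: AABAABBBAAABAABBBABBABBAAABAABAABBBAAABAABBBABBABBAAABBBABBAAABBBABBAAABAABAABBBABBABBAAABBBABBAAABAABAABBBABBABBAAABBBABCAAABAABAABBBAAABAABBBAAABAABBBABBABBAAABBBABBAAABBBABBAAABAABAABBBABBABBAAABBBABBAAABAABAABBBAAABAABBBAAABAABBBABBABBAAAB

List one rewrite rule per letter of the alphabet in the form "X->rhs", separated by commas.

  step 3 ⇒ step 4: AABAABBBAAABAABBBABBABBAAABBBABBAAABBBABCAAABAABAABBBABBABBAAABBBABBAAABAABAABBBA ⇒ AAB·AAB·BBA·AAB·AAB·BBA·BBA·BBA·AAB·AAB·AAB·BBA·AAB·AAB·BBA·BBA·BBA·AAB·BBA·BBA·AAB·BBA·BBA·AAB·AAB·AAB·BBA·BBA·BBA·AAB·BBA·BBA·AAB·AAB·AAB·BBA·BBA·BBA·AAB·BBA·BCA·AAB·AAB·AAB·BBA·AAB·AAB·BBA·AAB·AAB·BBA·BBA·BBA·AAB·BBA·BBA·AAB·BBA·BBA·AAB·AAB·AAB·BBA·BBA·BBA·AAB·BBA·BBA·AAB·AAB·AAB·BBA·AAB·AAB·BBA·AAB·AAB·BBA·BBA·BBA·AAB
    A ↦ AAB
    B ↦ BBA
    C ↦ BCA

A->AAB, B->BBA, C->BCA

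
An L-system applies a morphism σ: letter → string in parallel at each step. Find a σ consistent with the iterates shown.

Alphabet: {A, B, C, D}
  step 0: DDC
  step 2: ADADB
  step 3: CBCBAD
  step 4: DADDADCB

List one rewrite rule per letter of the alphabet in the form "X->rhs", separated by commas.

A->C, B->AD, C->D, D->B

  step 3 ⇒ step 4: CBCBAD ⇒ D·AD·D·AD·C·B
    A ↦ C
    B ↦ AD
    C ↦ D
    D ↦ B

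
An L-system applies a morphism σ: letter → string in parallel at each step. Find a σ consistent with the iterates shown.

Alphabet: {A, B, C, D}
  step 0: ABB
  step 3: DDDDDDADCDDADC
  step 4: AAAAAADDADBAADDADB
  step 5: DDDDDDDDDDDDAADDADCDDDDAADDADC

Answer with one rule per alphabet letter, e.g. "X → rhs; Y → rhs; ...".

  step 4 ⇒ step 5: AAAAAADDADBAADDADB ⇒ DD·DD·DD·DD·DD·DD·A·A·DD·A·DC·DD·DD·A·A·DD·A·DC
    A ↦ DD
    B ↦ DC
    D ↦ A
  step 3 ⇒ step 4: DDDDDDADCDDADC ⇒ A·A·A·A·A·A·DD·A·DB·A·A·DD·A·DB
    C ↦ DB

A->DD, B->DC, C->DB, D->A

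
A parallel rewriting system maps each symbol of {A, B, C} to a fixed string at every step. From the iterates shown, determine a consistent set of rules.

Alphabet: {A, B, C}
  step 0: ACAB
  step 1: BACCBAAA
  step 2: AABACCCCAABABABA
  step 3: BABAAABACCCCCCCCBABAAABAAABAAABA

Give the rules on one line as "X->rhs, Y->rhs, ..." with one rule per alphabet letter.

A->BA, B->AA, C->CC

  step 2 ⇒ step 3: AABACCCCAABABABA ⇒ BA·BA·AA·BA·CC·CC·CC·CC·BA·BA·AA·BA·AA·BA·AA·BA
    A ↦ BA
    B ↦ AA
    C ↦ CC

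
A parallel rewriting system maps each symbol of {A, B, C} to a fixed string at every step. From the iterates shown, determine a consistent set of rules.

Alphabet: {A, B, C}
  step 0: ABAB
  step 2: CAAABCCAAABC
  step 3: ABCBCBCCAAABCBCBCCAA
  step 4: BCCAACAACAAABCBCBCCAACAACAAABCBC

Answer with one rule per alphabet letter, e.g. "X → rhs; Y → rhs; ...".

A->BC, B->CA, C->A

  step 3 ⇒ step 4: ABCBCBCCAAABCBCBCCAA ⇒ BC·CA·A·CA·A·CA·A·A·BC·BC·BC·CA·A·CA·A·CA·A·A·BC·BC
    A ↦ BC
    B ↦ CA
    C ↦ A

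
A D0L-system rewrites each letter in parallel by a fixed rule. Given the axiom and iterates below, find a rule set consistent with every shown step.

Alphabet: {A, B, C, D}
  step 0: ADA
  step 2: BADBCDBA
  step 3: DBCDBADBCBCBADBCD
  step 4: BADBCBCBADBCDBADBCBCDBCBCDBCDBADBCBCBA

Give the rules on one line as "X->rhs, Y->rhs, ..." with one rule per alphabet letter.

  step 3 ⇒ step 4: DBCDBADBCBCBADBCD ⇒ BA·DBC·BC·BA·DBC·D·BA·DBC·BC·DBC·BC·DBC·D·BA·DBC·BC·BA
    A ↦ D
    B ↦ DBC
    C ↦ BC
    D ↦ BA

A->D, B->DBC, C->BC, D->BA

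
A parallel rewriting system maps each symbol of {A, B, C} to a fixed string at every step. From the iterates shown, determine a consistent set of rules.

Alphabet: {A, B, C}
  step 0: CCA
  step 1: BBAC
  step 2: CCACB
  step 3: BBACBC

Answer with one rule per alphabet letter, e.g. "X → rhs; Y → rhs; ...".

  step 2 ⇒ step 3: CCACB ⇒ B·B·AC·B·C
    A ↦ AC
    B ↦ C
    C ↦ B

A->AC, B->C, C->B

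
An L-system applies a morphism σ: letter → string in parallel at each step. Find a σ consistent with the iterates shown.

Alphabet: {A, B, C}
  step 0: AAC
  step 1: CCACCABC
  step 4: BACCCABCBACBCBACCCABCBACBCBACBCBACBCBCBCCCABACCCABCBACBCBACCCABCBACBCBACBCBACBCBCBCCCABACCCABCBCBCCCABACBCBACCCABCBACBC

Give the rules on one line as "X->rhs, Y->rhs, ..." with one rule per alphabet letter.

A->CCA, B->BAC, C->BC

  step 0 ⇒ step 1: AAC ⇒ CCA·CCA·BC
    A ↦ CCA
    C ↦ BC
    B ↦ BAC  (constrained at step 1)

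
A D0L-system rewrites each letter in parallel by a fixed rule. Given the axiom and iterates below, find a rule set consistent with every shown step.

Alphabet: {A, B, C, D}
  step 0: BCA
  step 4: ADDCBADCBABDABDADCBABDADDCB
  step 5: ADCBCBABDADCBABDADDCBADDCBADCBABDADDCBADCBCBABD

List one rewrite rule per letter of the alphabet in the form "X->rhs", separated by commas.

  step 4 ⇒ step 5: ADDCBADCBABDABDADCBABDADDCB ⇒ AD·CB·CB·AB·D·AD·CB·AB·D·AD·D·CB·AD·D·CB·AD·CB·AB·D·AD·D·CB·AD·CB·CB·AB·D
    A ↦ AD
    B ↦ D
    C ↦ AB
    D ↦ CB

A->AD, B->D, C->AB, D->CB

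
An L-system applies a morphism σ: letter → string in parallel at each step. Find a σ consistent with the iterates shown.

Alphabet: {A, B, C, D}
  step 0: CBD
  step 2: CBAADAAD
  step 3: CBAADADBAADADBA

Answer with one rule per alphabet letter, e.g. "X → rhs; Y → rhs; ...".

A->AD, B->A, C->CB, D->BA

  step 2 ⇒ step 3: CBAADAAD ⇒ CB·A·AD·AD·BA·AD·AD·BA
    A ↦ AD
    B ↦ A
    C ↦ CB
    D ↦ BA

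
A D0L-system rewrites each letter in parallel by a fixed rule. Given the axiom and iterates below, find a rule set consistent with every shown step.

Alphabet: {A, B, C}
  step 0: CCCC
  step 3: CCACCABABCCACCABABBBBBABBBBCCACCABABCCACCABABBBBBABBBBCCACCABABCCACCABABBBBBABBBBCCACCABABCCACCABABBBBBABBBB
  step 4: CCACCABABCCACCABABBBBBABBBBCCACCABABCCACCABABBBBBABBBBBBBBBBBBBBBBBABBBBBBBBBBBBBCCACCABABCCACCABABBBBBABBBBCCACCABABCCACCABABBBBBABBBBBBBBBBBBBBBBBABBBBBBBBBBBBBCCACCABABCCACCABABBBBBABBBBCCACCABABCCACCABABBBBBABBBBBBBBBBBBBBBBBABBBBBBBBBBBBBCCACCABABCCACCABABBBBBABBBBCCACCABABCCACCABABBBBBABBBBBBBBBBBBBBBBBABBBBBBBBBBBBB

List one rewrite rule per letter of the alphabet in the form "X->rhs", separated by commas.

  step 3 ⇒ step 4: CCACCABABCCACCABABBBBBABBBBCCACCABABCCACCABABBBBBABBBBCCACCABABCCACCABABBBBBABBBBCCACCABABCCACCABABBBBBABBBB ⇒ CCA·CCA·BAB·CCA·CCA·BAB·BBB·BAB·BBB·CCA·CCA·BAB·CCA·CCA·BAB·BBB·BAB·BBB·BBB·BBB·BBB·BBB·BAB·BBB·BBB·BBB·BBB·CCA·CCA·BAB·CCA·CCA·BAB·BBB·BAB·BBB·CCA·CCA·BAB·CCA·CCA·BAB·BBB·BAB·BBB·BBB·BBB·BBB·BBB·BAB·BBB·BBB·BBB·BBB·CCA·CCA·BAB·CCA·CCA·BAB·BBB·BAB·BBB·CCA·CCA·BAB·CCA·CCA·BAB·BBB·BAB·BBB·BBB·BBB·BBB·BBB·BAB·BBB·BBB·BBB·BBB·CCA·CCA·BAB·CCA·CCA·BAB·BBB·BAB·BBB·CCA·CCA·BAB·CCA·CCA·BAB·BBB·BAB·BBB·BBB·BBB·BBB·BBB·BAB·BBB·BBB·BBB·BBB
    A ↦ BAB
    B ↦ BBB
    C ↦ CCA

A->BAB, B->BBB, C->CCA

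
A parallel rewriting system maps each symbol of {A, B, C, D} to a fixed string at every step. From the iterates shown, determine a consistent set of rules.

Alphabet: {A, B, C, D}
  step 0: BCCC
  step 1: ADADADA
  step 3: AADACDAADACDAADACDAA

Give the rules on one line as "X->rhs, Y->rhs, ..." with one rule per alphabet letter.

  step 0 ⇒ step 1: BCCC ⇒ A·DA·DA·DA
    B ↦ A
    C ↦ DA
    A ↦ BB  (constrained at step 1)
    D ↦ CD  (constrained at step 1)

A->BB, B->A, C->DA, D->CD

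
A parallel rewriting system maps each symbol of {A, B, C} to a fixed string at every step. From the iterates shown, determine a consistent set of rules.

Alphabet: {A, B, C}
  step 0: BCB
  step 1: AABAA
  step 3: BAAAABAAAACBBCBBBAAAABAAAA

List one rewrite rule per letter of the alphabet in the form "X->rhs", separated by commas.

  step 0 ⇒ step 1: BCB ⇒ AA·B·AA
    B ↦ AA
    C ↦ B
    A ↦ CBB  (constrained at step 1)

A->CBB, B->AA, C->B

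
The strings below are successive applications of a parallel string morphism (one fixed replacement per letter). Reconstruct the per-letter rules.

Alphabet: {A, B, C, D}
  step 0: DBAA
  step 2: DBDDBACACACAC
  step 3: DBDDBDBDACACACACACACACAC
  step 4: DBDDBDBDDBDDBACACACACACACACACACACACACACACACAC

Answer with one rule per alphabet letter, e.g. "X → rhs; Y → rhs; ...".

A->AC, B->D, C->AC, D->DB

  step 3 ⇒ step 4: DBDDBDBDACACACACACACACAC ⇒ DB·D·DB·DB·D·DB·D·DB·AC·AC·AC·AC·AC·AC·AC·AC·AC·AC·AC·AC·AC·AC·AC·AC
    A ↦ AC
    B ↦ D
    C ↦ AC
    D ↦ DB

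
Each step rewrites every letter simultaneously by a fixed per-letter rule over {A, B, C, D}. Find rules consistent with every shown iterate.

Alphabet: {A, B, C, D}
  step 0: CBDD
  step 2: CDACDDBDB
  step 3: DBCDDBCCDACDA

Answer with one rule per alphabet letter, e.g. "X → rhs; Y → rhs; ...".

  step 2 ⇒ step 3: CDACDDBDB ⇒ DB·C·D·DB·C·C·DA·C·DA
    A ↦ D
    B ↦ DA
    C ↦ DB
    D ↦ C

A->D, B->DA, C->DB, D->C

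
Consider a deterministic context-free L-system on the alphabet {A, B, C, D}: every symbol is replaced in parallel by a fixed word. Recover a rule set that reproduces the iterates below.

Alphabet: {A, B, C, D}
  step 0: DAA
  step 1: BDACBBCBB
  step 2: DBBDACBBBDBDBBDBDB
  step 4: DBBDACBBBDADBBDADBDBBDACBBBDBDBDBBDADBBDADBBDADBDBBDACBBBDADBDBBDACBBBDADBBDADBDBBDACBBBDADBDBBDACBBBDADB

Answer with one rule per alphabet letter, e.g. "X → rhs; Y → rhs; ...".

  step 1 ⇒ step 2: BDACBBCBB ⇒ DB·BDA·CBB·B·DB·DB·B·DB·DB
    A ↦ CBB
    B ↦ DB
    C ↦ B
    D ↦ BDA

A->CBB, B->DB, C->B, D->BDA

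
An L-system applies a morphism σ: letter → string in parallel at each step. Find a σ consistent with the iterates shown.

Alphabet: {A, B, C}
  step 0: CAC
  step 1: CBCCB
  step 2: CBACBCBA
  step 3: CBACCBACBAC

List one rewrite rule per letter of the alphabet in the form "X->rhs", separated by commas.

A->C, B->A, C->CB

  step 2 ⇒ step 3: CBACBCBA ⇒ CB·A·C·CB·A·CB·A·C
    A ↦ C
    B ↦ A
    C ↦ CB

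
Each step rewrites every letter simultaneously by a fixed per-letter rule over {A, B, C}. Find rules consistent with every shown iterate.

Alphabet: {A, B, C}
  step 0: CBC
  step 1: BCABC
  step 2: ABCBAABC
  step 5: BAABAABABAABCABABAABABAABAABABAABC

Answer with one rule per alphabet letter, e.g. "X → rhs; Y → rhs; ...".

A->BA, B->A, C->BC

  step 1 ⇒ step 2: BCABC ⇒ A·BC·BA·A·BC
    A ↦ BA
    B ↦ A
    C ↦ BC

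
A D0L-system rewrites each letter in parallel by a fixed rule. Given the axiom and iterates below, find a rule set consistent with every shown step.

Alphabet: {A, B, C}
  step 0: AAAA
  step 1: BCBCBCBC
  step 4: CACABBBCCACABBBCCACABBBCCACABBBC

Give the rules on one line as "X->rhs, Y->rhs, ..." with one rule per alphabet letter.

  step 0 ⇒ step 1: AAAA ⇒ BC·BC·BC·BC
    A ↦ BC
    B ↦ CA  (constrained at step 1)
    C ↦ B  (constrained at step 1)

A->BC, B->CA, C->B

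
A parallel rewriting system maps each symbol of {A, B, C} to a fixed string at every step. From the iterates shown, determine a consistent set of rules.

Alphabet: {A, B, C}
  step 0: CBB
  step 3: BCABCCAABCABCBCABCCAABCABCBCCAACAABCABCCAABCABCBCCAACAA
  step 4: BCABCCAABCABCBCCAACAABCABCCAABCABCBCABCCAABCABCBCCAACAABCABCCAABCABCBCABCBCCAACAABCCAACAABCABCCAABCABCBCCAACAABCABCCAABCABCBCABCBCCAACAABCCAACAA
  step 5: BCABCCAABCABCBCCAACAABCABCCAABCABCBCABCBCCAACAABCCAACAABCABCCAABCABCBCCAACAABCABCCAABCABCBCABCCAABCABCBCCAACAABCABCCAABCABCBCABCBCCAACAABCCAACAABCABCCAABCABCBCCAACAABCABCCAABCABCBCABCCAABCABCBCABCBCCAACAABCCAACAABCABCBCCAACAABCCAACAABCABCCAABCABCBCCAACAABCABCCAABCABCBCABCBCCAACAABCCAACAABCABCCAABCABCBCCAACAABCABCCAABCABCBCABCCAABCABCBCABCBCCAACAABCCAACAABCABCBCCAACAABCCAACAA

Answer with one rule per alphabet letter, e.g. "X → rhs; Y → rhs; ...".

  step 4 ⇒ step 5: BCABCCAABCABCBCCAACAABCABCCAABCABCBCABCCAABCABCBCCAACAABCABCCAABCABCBCABCBCCAACAABCCAACAABCABCCAABCABCBCCAACAABCABCCAABCABCBCABCBCCAACAABCCAACAA ⇒ BCA·BC·CAA·BCA·BC·BC·CAA·CAA·BCA·BC·CAA·BCA·BC·BCA·BC·BC·CAA·CAA·BC·CAA·CAA·BCA·BC·CAA·BCA·BC·BC·CAA·CAA·BCA·BC·CAA·BCA·BC·BCA·BC·CAA·BCA·BC·BC·CAA·CAA·BCA·BC·CAA·BCA·BC·BCA·BC·BC·CAA·CAA·BC·CAA·CAA·BCA·BC·CAA·BCA·BC·BC·CAA·CAA·BCA·BC·CAA·BCA·BC·BCA·BC·CAA·BCA·BC·BCA·BC·BC·CAA·CAA·BC·CAA·CAA·BCA·BC·BC·CAA·CAA·BC·CAA·CAA·BCA·BC·CAA·BCA·BC·BC·CAA·CAA·BCA·BC·CAA·BCA·BC·BCA·BC·BC·CAA·CAA·BC·CAA·CAA·BCA·BC·CAA·BCA·BC·BC·CAA·CAA·BCA·BC·CAA·BCA·BC·BCA·BC·CAA·BCA·BC·BCA·BC·BC·CAA·CAA·BC·CAA·CAA·BCA·BC·BC·CAA·CAA·BC·CAA·CAA
    A ↦ CAA
    B ↦ BCA
    C ↦ BC

A->CAA, B->BCA, C->BC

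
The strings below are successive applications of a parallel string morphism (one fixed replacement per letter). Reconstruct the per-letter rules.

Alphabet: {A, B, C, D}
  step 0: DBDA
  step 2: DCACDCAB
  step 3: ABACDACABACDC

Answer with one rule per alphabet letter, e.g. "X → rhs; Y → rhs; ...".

A->D, B->C, C->AC, D->AB

  step 2 ⇒ step 3: DCACDCAB ⇒ AB·AC·D·AC·AB·AC·D·C
    A ↦ D
    B ↦ C
    C ↦ AC
    D ↦ AB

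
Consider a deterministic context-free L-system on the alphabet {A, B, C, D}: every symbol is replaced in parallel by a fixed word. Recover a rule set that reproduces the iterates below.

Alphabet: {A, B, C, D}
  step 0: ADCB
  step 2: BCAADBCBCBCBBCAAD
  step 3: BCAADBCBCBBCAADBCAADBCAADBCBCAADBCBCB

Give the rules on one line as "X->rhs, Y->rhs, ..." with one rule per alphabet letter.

  step 2 ⇒ step 3: BCAADBCBCBCBBCAAD ⇒ BC·AAD·BC·BC·B·BC·AAD·BC·AAD·BC·AAD·BC·BC·AAD·BC·BC·B
    A ↦ BC
    B ↦ BC
    C ↦ AAD
    D ↦ B

A->BC, B->BC, C->AAD, D->B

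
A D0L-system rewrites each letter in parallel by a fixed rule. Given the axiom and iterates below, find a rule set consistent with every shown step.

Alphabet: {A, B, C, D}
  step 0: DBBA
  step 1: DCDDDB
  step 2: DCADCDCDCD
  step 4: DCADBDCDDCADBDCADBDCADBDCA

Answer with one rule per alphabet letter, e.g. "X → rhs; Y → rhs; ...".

A->DB, B->D, C->A, D->DC

  step 1 ⇒ step 2: DCDDDB ⇒ DC·A·DC·DC·DC·D
    B ↦ D
    C ↦ A
    D ↦ DC
  step 0 ⇒ step 1: DBBA ⇒ DC·D·D·DB
    A ↦ DB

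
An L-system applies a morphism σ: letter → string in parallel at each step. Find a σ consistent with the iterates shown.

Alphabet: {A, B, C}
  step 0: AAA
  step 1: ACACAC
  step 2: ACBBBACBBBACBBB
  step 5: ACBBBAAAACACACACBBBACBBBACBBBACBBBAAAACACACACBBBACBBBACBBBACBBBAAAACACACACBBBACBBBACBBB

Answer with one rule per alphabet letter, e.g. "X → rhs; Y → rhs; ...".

A->AC, B->A, C->BBB

  step 1 ⇒ step 2: ACACAC ⇒ AC·BBB·AC·BBB·AC·BBB
    A ↦ AC
    C ↦ BBB
    B ↦ A  (constrained at step 2)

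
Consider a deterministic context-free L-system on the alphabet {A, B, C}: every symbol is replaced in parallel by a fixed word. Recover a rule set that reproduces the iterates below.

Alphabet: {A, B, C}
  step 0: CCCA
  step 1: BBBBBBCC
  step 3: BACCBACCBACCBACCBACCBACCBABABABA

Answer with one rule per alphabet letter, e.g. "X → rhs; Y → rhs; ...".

A->CC, B->BA, C->BB

  step 0 ⇒ step 1: CCCA ⇒ BB·BB·BB·CC
    A ↦ CC
    C ↦ BB
    B ↦ BA  (constrained at step 1)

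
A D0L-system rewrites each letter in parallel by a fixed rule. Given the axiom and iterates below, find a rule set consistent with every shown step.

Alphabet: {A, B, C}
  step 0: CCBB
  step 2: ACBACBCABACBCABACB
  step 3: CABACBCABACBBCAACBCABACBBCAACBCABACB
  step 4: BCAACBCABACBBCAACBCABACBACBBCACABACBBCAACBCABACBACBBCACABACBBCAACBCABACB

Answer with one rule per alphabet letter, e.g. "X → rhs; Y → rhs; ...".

A->CA, B->ACB, C->B

  step 3 ⇒ step 4: CABACBCABACBBCAACBCABACBBCAACBCABACB ⇒ B·CA·ACB·CA·B·ACB·B·CA·ACB·CA·B·ACB·ACB·B·CA·CA·B·ACB·B·CA·ACB·CA·B·ACB·ACB·B·CA·CA·B·ACB·B·CA·ACB·CA·B·ACB
    A ↦ CA
    B ↦ ACB
    C ↦ B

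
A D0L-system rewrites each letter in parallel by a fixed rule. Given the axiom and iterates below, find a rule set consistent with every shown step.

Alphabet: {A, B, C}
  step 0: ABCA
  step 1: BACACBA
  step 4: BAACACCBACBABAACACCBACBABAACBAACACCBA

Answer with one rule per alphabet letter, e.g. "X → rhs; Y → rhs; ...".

A->BA, B->C, C->AC

  step 0 ⇒ step 1: ABCA ⇒ BA·C·AC·BA
    A ↦ BA
    B ↦ C
    C ↦ AC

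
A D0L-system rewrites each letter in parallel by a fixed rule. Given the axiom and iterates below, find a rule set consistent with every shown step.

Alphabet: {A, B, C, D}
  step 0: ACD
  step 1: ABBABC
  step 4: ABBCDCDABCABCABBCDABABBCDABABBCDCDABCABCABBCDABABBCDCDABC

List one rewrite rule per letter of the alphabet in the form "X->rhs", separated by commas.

A->ABB, B->CD, C->AB, D->C

  step 0 ⇒ step 1: ACD ⇒ ABB·AB·C
    A ↦ ABB
    C ↦ AB
    D ↦ C
    B ↦ CD  (constrained at step 1)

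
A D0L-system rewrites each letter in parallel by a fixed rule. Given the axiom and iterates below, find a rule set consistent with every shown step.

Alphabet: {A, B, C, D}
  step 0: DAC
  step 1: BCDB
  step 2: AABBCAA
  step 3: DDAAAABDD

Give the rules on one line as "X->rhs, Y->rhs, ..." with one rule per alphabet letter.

A->D, B->AA, C->B, D->BC

  step 2 ⇒ step 3: AABBCAA ⇒ D·D·AA·AA·B·D·D
    A ↦ D
    B ↦ AA
    C ↦ B
  step 0 ⇒ step 1: DAC ⇒ BC·D·B
    D ↦ BC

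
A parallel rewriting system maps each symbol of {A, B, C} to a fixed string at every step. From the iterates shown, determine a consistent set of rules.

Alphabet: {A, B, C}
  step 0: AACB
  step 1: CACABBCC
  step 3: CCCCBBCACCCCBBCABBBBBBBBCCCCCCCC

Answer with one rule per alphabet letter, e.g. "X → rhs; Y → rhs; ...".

A->CA, B->CC, C->BB

  step 0 ⇒ step 1: AACB ⇒ CA·CA·BB·CC
    A ↦ CA
    B ↦ CC
    C ↦ BB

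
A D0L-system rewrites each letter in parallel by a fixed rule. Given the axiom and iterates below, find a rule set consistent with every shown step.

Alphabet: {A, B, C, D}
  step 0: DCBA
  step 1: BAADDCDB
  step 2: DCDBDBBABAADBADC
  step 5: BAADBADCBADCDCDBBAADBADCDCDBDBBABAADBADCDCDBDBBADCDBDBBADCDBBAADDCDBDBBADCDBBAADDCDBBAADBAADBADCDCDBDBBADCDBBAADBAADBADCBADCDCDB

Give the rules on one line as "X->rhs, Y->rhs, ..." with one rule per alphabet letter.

  step 1 ⇒ step 2: BAADDCDB ⇒ DC·DB·DB·BA·BA·AD·BA·DC
    A ↦ DB
    B ↦ DC
    C ↦ AD
    D ↦ BA

A->DB, B->DC, C->AD, D->BA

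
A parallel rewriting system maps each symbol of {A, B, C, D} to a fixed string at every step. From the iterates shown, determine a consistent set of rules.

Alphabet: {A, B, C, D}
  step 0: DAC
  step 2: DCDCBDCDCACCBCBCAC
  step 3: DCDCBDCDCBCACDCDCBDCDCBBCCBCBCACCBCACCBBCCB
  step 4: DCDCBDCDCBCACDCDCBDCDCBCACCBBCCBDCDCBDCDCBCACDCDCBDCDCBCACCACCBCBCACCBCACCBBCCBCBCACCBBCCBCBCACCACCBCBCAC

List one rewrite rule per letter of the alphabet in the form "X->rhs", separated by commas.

A->BC, B->CAC, C->CB, D->DCD

  step 3 ⇒ step 4: DCDCBDCDCBCACDCDCBDCDCBBCCBCBCACCBCACCBBCCB ⇒ DCD·CB·DCD·CB·CAC·DCD·CB·DCD·CB·CAC·CB·BC·CB·DCD·CB·DCD·CB·CAC·DCD·CB·DCD·CB·CAC·CAC·CB·CB·CAC·CB·CAC·CB·BC·CB·CB·CAC·CB·BC·CB·CB·CAC·CAC·CB·CB·CAC
    A ↦ BC
    B ↦ CAC
    C ↦ CB
    D ↦ DCD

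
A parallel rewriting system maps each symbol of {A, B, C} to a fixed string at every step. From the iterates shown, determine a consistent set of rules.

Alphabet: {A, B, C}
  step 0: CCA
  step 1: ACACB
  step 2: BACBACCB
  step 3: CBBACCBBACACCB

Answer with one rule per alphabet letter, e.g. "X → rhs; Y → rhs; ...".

A->B, B->CB, C->AC

  step 2 ⇒ step 3: BACBACCB ⇒ CB·B·AC·CB·B·AC·AC·CB
    A ↦ B
    B ↦ CB
    C ↦ AC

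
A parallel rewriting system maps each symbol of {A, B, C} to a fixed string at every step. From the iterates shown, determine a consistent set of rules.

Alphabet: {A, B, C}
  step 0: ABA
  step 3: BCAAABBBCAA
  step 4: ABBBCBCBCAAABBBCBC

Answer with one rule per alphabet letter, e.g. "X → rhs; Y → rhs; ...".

  step 3 ⇒ step 4: BCAAABBBCAA ⇒ A·BB·BC·BC·BC·A·A·A·BB·BC·BC
    A ↦ BC
    B ↦ A
    C ↦ BB

A->BC, B->A, C->BB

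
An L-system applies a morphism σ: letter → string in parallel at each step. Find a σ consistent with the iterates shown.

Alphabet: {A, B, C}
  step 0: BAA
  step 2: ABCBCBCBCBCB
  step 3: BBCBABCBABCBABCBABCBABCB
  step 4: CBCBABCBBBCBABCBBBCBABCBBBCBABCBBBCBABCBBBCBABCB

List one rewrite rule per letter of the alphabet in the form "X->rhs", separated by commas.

  step 3 ⇒ step 4: BBCBABCBABCBABCBABCBABCB ⇒ CB·CB·AB·CB·BB·CB·AB·CB·BB·CB·AB·CB·BB·CB·AB·CB·BB·CB·AB·CB·BB·CB·AB·CB
    A ↦ BB
    B ↦ CB
    C ↦ AB

A->BB, B->CB, C->AB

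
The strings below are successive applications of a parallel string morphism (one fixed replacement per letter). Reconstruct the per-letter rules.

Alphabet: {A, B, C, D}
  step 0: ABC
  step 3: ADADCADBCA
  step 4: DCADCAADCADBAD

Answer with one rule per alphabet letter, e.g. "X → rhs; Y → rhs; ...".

A->D, B->DB, C->A, D->CA

  step 3 ⇒ step 4: ADADCADBCA ⇒ D·CA·D·CA·A·D·CA·DB·A·D
    A ↦ D
    B ↦ DB
    C ↦ A
    D ↦ CA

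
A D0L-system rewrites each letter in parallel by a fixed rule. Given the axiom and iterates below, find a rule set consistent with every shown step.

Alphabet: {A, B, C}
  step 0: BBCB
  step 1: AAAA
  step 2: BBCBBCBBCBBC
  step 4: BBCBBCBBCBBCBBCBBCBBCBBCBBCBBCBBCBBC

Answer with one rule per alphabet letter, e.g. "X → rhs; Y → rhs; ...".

  step 1 ⇒ step 2: AAAA ⇒ BBC·BBC·BBC·BBC
    A ↦ BBC
  step 0 ⇒ step 1: BBCB ⇒ A·A·A·A
    B ↦ A
  step 0 ⇒ step 1: BBCB ⇒ A·A·A·A
    C ↦ A

A->BBC, B->A, C->A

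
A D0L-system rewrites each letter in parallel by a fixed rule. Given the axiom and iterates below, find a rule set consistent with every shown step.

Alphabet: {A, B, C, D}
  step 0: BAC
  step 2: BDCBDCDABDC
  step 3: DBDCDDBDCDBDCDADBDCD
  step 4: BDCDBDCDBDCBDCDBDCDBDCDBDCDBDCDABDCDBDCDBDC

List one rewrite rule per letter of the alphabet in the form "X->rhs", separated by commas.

  step 3 ⇒ step 4: DBDCDDBDCDBDCDADBDCD ⇒ BDC·D·BDC·D·BDC·BDC·D·BDC·D·BDC·D·BDC·D·BDC·DA·BDC·D·BDC·D·BDC
    A ↦ DA
    B ↦ D
    C ↦ D
    D ↦ BDC

A->DA, B->D, C->D, D->BDC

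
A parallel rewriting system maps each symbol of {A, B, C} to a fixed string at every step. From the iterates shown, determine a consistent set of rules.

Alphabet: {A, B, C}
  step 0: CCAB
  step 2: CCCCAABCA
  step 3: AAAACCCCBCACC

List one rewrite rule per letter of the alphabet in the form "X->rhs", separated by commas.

  step 2 ⇒ step 3: CCCCAABCA ⇒ A·A·A·A·CC·CC·BC·A·CC
    A ↦ CC
    B ↦ BC
    C ↦ A

A->CC, B->BC, C->A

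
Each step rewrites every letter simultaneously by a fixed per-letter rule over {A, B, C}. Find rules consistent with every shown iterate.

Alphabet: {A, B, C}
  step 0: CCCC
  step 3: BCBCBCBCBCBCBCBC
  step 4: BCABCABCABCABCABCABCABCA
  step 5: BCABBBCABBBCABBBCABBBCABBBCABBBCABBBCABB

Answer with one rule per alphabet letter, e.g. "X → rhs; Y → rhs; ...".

A->BB, B->BC, C->A

  step 4 ⇒ step 5: BCABCABCABCABCABCABCABCA ⇒ BC·A·BB·BC·A·BB·BC·A·BB·BC·A·BB·BC·A·BB·BC·A·BB·BC·A·BB·BC·A·BB
    A ↦ BB
    B ↦ BC
    C ↦ A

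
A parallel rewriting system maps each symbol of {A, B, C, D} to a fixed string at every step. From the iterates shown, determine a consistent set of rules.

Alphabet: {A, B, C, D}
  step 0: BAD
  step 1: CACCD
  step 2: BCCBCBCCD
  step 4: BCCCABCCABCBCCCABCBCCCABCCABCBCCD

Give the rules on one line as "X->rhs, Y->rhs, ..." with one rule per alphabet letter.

A->C, B->CA, C->BC, D->CD

  step 1 ⇒ step 2: CACCD ⇒ BC·C·BC·BC·CD
    A ↦ C
    C ↦ BC
    D ↦ CD
  step 0 ⇒ step 1: BAD ⇒ CA·C·CD
    B ↦ CA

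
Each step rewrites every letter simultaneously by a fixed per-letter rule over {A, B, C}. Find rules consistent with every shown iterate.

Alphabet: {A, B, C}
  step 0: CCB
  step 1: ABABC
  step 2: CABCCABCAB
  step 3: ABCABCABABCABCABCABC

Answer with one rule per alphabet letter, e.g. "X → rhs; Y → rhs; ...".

A->CAB, B->C, C->AB

  step 2 ⇒ step 3: CABCCABCAB ⇒ AB·CAB·C·AB·AB·CAB·C·AB·CAB·C
    A ↦ CAB
    B ↦ C
    C ↦ AB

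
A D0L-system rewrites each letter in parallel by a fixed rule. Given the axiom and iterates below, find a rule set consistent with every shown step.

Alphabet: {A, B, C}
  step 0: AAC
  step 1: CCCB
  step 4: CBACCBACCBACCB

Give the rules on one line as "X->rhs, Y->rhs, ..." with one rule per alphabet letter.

A->C, B->A, C->CB

  step 0 ⇒ step 1: AAC ⇒ C·C·CB
    A ↦ C
    C ↦ CB
    B ↦ A  (constrained at step 1)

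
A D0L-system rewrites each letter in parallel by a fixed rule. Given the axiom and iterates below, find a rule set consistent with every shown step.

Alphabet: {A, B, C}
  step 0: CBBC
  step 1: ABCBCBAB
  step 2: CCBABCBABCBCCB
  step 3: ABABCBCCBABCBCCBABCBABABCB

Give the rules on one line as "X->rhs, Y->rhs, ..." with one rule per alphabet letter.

A->C, B->CB, C->AB

  step 2 ⇒ step 3: CCBABCBABCBCCB ⇒ AB·AB·CB·C·CB·AB·CB·C·CB·AB·CB·AB·AB·CB
    A ↦ C
    B ↦ CB
    C ↦ AB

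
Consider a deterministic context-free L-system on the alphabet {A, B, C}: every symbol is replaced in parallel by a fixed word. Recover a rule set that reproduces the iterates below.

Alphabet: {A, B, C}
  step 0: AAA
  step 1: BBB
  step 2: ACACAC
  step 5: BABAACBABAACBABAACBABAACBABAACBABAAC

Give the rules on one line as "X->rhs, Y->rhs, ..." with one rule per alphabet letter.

  step 1 ⇒ step 2: BBB ⇒ AC·AC·AC
    B ↦ AC
  step 0 ⇒ step 1: AAA ⇒ B·B·B
    A ↦ B
    C ↦ ABA  (constrained at step 2)

A->B, B->AC, C->ABA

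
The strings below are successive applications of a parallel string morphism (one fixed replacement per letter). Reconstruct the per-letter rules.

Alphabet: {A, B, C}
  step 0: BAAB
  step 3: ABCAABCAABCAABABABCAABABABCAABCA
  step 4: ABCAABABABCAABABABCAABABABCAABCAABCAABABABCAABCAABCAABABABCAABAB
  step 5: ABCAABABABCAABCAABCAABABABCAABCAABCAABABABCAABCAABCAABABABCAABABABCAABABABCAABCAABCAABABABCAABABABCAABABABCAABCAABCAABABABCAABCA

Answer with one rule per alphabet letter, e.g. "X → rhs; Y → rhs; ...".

  step 4 ⇒ step 5: ABCAABABABCAABABABCAABABABCAABCAABCAABABABCAABCAABCAABABABCAABAB ⇒ AB·CA·AB·AB·AB·CA·AB·CA·AB·CA·AB·AB·AB·CA·AB·CA·AB·CA·AB·AB·AB·CA·AB·CA·AB·CA·AB·AB·AB·CA·AB·AB·AB·CA·AB·AB·AB·CA·AB·CA·AB·CA·AB·AB·AB·CA·AB·AB·AB·CA·AB·AB·AB·CA·AB·CA·AB·CA·AB·AB·AB·CA·AB·CA
    A ↦ AB
    B ↦ CA
    C ↦ AB

A->AB, B->CA, C->AB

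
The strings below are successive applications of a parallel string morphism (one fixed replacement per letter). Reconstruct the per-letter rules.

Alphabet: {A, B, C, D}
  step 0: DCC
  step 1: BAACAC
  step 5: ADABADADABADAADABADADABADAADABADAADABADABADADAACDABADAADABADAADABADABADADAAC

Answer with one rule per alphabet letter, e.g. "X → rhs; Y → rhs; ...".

A->DA, B->A, C->AC, D->BA

  step 0 ⇒ step 1: DCC ⇒ BA·AC·AC
    C ↦ AC
    D ↦ BA
    A ↦ DA  (constrained at step 1)
    B ↦ A  (constrained at step 1)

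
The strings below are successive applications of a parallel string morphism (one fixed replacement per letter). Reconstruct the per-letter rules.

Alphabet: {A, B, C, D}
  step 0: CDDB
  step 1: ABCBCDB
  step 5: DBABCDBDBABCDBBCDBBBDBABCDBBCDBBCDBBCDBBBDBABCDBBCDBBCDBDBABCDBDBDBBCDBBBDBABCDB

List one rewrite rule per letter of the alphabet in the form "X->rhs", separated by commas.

  step 0 ⇒ step 1: CDDB ⇒ A·BC·BC·DB
    B ↦ DB
    C ↦ A
    D ↦ BC
    A ↦ BB  (constrained at step 1)

A->BB, B->DB, C->A, D->BC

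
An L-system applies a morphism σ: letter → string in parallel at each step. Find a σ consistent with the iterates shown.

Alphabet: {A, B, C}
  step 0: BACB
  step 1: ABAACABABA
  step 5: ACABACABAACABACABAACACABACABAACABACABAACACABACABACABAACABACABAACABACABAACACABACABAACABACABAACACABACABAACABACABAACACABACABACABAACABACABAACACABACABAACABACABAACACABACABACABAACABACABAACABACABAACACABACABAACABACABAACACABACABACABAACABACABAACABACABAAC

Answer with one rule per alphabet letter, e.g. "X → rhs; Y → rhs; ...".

A->AC, B->ABA, C->AB

  step 0 ⇒ step 1: BACB ⇒ ABA·AC·AB·ABA
    A ↦ AC
    B ↦ ABA
    C ↦ AB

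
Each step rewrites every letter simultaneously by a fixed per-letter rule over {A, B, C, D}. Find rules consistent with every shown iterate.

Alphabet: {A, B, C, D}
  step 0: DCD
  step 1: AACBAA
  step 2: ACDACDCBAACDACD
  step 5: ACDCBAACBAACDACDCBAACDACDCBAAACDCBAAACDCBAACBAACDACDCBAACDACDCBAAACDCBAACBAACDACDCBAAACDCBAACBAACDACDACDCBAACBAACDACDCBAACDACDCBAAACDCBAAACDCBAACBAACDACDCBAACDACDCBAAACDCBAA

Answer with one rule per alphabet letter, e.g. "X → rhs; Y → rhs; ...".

A->ACD, B->A, C->CB, D->AA

  step 1 ⇒ step 2: AACBAA ⇒ ACD·ACD·CB·A·ACD·ACD
    A ↦ ACD
    B ↦ A
    C ↦ CB
  step 0 ⇒ step 1: DCD ⇒ AA·CB·AA
    D ↦ AA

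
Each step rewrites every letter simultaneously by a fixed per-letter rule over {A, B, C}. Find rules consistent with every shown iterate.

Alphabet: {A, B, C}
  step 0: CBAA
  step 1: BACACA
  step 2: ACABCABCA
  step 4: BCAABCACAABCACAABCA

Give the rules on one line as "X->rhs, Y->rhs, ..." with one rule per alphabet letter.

A->CA, B->A, C->B

  step 1 ⇒ step 2: BACACA ⇒ A·CA·B·CA·B·CA
    A ↦ CA
    B ↦ A
    C ↦ B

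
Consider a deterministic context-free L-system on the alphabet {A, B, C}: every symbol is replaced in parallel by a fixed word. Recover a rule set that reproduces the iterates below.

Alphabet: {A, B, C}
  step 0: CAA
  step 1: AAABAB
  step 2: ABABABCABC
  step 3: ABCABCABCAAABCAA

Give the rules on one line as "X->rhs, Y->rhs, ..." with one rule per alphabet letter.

A->AB, B->C, C->AA

  step 2 ⇒ step 3: ABABABCABC ⇒ AB·C·AB·C·AB·C·AA·AB·C·AA
    A ↦ AB
    B ↦ C
    C ↦ AA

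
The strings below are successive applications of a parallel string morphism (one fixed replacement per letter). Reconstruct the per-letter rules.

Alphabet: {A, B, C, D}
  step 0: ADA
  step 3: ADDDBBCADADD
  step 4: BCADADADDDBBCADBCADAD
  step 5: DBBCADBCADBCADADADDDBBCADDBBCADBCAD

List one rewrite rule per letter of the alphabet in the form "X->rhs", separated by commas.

A->BC, B->D, C->B, D->AD

  step 4 ⇒ step 5: BCADADADDDBBCADBCADAD ⇒ D·B·BC·AD·BC·AD·BC·AD·AD·AD·D·D·B·BC·AD·D·B·BC·AD·BC·AD
    A ↦ BC
    B ↦ D
    C ↦ B
    D ↦ AD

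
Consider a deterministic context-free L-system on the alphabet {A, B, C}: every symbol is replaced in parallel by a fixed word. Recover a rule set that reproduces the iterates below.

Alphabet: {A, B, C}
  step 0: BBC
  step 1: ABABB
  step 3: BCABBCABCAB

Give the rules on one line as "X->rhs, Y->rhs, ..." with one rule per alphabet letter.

A->C, B->AB, C->B

  step 0 ⇒ step 1: BBC ⇒ AB·AB·B
    B ↦ AB
    C ↦ B
    A ↦ C  (constrained at step 1)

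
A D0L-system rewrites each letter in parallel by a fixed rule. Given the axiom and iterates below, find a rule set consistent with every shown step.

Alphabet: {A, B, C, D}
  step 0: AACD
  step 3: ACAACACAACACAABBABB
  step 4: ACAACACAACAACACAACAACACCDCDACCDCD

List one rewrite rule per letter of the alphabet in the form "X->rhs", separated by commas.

  step 3 ⇒ step 4: ACAACACAACACAABBABB ⇒ AC·A·AC·AC·A·AC·A·AC·AC·A·AC·A·AC·AC·CD·CD·AC·CD·CD
    A ↦ AC
    B ↦ CD
    C ↦ A
    D ↦ BB  (constrained at step 0)

A->AC, B->CD, C->A, D->BB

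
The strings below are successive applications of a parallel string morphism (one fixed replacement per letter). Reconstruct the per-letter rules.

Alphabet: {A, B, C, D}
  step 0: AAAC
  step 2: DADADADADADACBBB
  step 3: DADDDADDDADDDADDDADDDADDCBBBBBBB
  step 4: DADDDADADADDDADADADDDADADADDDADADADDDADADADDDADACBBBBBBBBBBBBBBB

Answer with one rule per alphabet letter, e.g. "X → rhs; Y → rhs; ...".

A->DD, B->BB, C->CB, D->DA

  step 3 ⇒ step 4: DADDDADDDADDDADDDADDDADDCBBBBBBB ⇒ DA·DD·DA·DA·DA·DD·DA·DA·DA·DD·DA·DA·DA·DD·DA·DA·DA·DD·DA·DA·DA·DD·DA·DA·CB·BB·BB·BB·BB·BB·BB·BB
    A ↦ DD
    B ↦ BB
    C ↦ CB
    D ↦ DA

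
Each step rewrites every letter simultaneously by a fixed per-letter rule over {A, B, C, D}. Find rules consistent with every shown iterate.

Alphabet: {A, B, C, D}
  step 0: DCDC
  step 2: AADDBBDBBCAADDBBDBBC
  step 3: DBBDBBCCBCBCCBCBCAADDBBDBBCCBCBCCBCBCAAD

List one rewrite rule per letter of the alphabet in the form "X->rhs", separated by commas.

A->DBB, B->BC, C->AAD, D->C

  step 2 ⇒ step 3: AADDBBDBBCAADDBBDBBC ⇒ DBB·DBB·C·C·BC·BC·C·BC·BC·AAD·DBB·DBB·C·C·BC·BC·C·BC·BC·AAD
    A ↦ DBB
    B ↦ BC
    C ↦ AAD
    D ↦ C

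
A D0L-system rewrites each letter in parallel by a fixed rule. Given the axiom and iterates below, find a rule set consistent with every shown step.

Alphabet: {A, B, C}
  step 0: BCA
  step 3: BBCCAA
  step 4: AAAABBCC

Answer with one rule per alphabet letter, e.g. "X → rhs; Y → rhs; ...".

A->C, B->AA, C->B

  step 3 ⇒ step 4: BBCCAA ⇒ AA·AA·B·B·C·C
    A ↦ C
    B ↦ AA
    C ↦ B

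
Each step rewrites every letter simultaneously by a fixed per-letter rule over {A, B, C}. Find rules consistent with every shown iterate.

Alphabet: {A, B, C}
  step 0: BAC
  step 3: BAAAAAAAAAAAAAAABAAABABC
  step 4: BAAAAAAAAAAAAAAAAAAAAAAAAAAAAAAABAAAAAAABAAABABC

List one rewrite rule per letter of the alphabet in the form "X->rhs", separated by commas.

A->AA, B->BA, C->BC

  step 3 ⇒ step 4: BAAAAAAAAAAAAAAABAAABABC ⇒ BA·AA·AA·AA·AA·AA·AA·AA·AA·AA·AA·AA·AA·AA·AA·AA·BA·AA·AA·AA·BA·AA·BA·BC
    A ↦ AA
    B ↦ BA
    C ↦ BC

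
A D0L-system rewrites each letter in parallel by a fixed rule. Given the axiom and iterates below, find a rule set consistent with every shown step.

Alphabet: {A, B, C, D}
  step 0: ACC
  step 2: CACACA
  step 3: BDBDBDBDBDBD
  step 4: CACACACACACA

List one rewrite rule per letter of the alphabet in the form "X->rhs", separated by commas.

  step 3 ⇒ step 4: BDBDBDBDBDBD ⇒ C·A·C·A·C·A·C·A·C·A·C·A
    B ↦ C
    D ↦ A
  step 2 ⇒ step 3: CACACA ⇒ BD·BD·BD·BD·BD·BD
    A ↦ BD
  step 2 ⇒ step 3: CACACA ⇒ BD·BD·BD·BD·BD·BD
    C ↦ BD

A->BD, B->C, C->BD, D->A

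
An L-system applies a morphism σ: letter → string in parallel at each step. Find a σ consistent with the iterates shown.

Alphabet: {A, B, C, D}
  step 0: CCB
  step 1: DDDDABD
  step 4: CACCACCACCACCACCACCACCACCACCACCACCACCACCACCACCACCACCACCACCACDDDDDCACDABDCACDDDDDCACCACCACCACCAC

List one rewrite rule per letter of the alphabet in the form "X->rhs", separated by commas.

A->D, B->ABD, C->DD, D->CAC

  step 0 ⇒ step 1: CCB ⇒ DD·DD·ABD
    B ↦ ABD
    C ↦ DD
    A ↦ D  (constrained at step 1)
    D ↦ CAC  (constrained at step 1)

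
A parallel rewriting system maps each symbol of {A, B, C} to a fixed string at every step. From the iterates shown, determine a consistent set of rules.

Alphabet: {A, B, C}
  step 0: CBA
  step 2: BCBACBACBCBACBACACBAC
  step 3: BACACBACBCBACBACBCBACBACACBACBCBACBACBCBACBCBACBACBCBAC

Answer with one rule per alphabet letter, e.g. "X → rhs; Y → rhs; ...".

A->BCB, B->BAC, C->AC

  step 2 ⇒ step 3: BCBACBACBCBACBACACBAC ⇒ BAC·AC·BAC·BCB·AC·BAC·BCB·AC·BAC·AC·BAC·BCB·AC·BAC·BCB·AC·BCB·AC·BAC·BCB·AC
    A ↦ BCB
    B ↦ BAC
    C ↦ AC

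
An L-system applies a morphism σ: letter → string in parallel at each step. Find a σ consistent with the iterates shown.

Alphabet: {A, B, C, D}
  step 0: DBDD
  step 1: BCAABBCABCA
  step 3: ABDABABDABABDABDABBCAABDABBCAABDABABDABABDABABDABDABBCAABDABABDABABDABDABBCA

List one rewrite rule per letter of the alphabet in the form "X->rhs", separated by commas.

  step 0 ⇒ step 1: DBDD ⇒ BCA·AB·BCA·BCA
    B ↦ AB
    D ↦ BCA
    A ↦ ABD  (constrained at step 1)
    C ↦ ABA  (constrained at step 1)

A->ABD, B->AB, C->ABA, D->BCA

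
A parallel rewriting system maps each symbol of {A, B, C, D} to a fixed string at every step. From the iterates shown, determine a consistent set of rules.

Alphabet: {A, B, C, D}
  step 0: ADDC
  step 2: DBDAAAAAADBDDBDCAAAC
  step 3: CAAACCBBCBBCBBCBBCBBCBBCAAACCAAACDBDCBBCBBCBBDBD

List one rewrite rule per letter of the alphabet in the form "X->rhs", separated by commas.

  step 2 ⇒ step 3: DBDAAAAAADBDDBDCAAAC ⇒ C·AAA·C·CBB·CBB·CBB·CBB·CBB·CBB·C·AAA·C·C·AAA·C·DBD·CBB·CBB·CBB·DBD
    A ↦ CBB
    B ↦ AAA
    C ↦ DBD
    D ↦ C

A->CBB, B->AAA, C->DBD, D->C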